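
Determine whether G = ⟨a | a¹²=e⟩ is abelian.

G has a single generator, so G is cyclic and hence abelian.

Answer: Yes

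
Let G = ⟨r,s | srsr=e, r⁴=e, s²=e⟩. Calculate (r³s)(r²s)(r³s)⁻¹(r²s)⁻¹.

[(r³s), (r²s)] = (r³s)·(r²s)·(r³s)⁻¹·(r²s)⁻¹.
  (r³s) · (r²s) = r
  r · (r³s) = s
  s · (r²s) = r²

Answer: r²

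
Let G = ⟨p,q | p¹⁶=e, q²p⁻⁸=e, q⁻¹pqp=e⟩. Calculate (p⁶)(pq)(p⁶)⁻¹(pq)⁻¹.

[(p⁶), (pq)] = (p⁶)·(pq)·(p⁶)⁻¹·(pq)⁻¹.
  (p⁶) · (pq) = p⁷q
  (p⁷q) · (p¹⁰) = p⁵q⁻¹
  (p⁵q⁻¹) · (pq⁻¹) = p¹²

Answer: p¹²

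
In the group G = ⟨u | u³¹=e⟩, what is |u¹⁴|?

Compute successive powers until reaching e:
  (u¹⁴)¹ = u¹⁴, (u¹⁴)² = u²⁸, (u¹⁴)³ = u¹¹, (u¹⁴)⁴ = u²⁵, (u¹⁴)⁵ = u⁸, (u¹⁴)⁶ = u²², (u¹⁴)⁷ = u⁵, (u¹⁴)⁸ = u¹⁹, (u¹⁴)⁹ = u², (u¹⁴)¹⁰ = u¹⁶, (u¹⁴)¹¹ = u³⁰, (u¹⁴)¹² = u¹³, (u¹⁴)¹³ = u²⁷, (u¹⁴)¹⁴ = u¹⁰, (u¹⁴)¹⁵ = u²⁴, (u¹⁴)¹⁶ = u⁷, (u¹⁴)¹⁷ = u²¹, (u¹⁴)¹⁸ = u⁴, (u¹⁴)¹⁹ = u¹⁸, (u¹⁴)²⁰ = u, (u¹⁴)²¹ = u¹⁵, (u¹⁴)²² = u²⁹, (u¹⁴)²³ = u¹², (u¹⁴)²⁴ = u²⁶, (u¹⁴)²⁵ = u⁹, (u¹⁴)²⁶ = u²³, (u¹⁴)²⁷ = u⁶, (u¹⁴)²⁸ = u²⁰, (u¹⁴)²⁹ = u³, (u¹⁴)³⁰ = u¹⁷, (u¹⁴)³¹ = e.
The smallest positive k with (u¹⁴)ᵏ = e is 31.

Answer: 31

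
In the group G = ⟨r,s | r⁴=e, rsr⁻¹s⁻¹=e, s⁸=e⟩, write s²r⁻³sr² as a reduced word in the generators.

Multiply left to right, reducing at each step:
  (s²) · r⁻³ = rs²
  (rs²) · s = rs³
  (rs³) · r² = r³s³

Answer: r³s³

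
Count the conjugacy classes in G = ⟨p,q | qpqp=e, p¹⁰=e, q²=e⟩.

The conjugacy classes (representative and size) are:
  [e] (size 1), [p] (size 2), [p²] (size 2), [p³] (size 2), [p⁴] (size 2), [p⁵] (size 1), [p²q] (size 5), [p³q] (size 5).
Class equation: 1 + 2 + 2 + 2 + 2 + 1 + 5 + 5 = 20 = |G|. So G has 8 conjugacy classes.

Answer: 8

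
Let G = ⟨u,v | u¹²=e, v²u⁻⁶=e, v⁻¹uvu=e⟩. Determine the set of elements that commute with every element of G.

An element z ∈ Z(G) iff z commutes with every generator.
For example u⁶ is central: (u⁶)·u = u⁷ = u·(u⁶); (u⁶)·v = v⁻¹ = v·(u⁶).
Whereas u ∉ Z(G) since u·v = uv ≠ u⁵v⁻¹ = v·u.
Checking each of the 24 elements this way gives Z(G) = {e, u⁶}, of order 2.

Answer: {e, u⁶}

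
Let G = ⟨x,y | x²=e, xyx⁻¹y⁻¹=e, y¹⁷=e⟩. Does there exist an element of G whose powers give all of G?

|G| = 34. The element xy has order 34 (its powers give 34 distinct elements), so ⟨xy⟩ = G and G is cyclic.

Answer: Yes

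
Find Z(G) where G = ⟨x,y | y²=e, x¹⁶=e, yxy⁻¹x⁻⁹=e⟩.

An element z ∈ Z(G) iff z commutes with every generator.
For example x² is central: (x²)·x = x³ = x·(x²); (x²)·y = x²y = y·(x²).
Whereas x ∉ Z(G) since x·y = xy ≠ x⁹y = y·x.
Checking each of the 32 elements this way gives Z(G) = {e, x², x⁴, x⁶, x⁸, x¹⁰, x¹², x¹⁴}, of order 8.

Answer: {e, x², x⁴, x⁶, x⁸, x¹⁰, x¹², x¹⁴}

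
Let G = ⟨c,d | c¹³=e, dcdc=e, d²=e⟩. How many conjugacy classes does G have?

The conjugacy classes (representative and size) are:
  [e] (size 1), [c¹²] (size 2), [c¹¹] (size 2), [c³] (size 2), [c⁴] (size 2), [c⁸] (size 2), [c⁶] (size 2), [d] (size 13).
Class equation: 1 + 2 + 2 + 2 + 2 + 2 + 2 + 13 = 26 = |G|. So G has 8 conjugacy classes.

Answer: 8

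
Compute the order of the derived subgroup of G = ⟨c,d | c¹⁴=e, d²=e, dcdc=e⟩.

G' = [G, G] is generated by all commutators. The generator-pair commutators are: [c, d] = c².
The subgroup they normally generate is {e, c², c⁴, c⁶, c⁸, c¹⁰, c¹²}, of order 7.
Check: |G/G'| = 28/7 = 4 is the order of the abelianisation.

Answer: 7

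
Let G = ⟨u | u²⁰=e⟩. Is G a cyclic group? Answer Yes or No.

|G| = 20. The element u has order 20 (its powers give 20 distinct elements), so ⟨u⟩ = G and G is cyclic.

Answer: Yes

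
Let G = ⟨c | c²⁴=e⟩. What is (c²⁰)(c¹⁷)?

Compute (c²⁰) · (c¹⁷) by multiplying left to right and reducing via the relations at each step:
  (c²⁰) · c¹⁷ = c¹³

Answer: c¹³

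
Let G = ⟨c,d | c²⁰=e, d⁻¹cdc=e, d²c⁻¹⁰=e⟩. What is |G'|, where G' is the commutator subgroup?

G' = [G, G] is generated by all commutators. The generator-pair commutators are: [c, d] = c².
The subgroup they normally generate is {e, c², c⁴, c⁶, c⁸, c¹⁰, c¹², c¹⁴, c¹⁶, c¹⁸}, of order 10.
Check: |G/G'| = 40/10 = 4 is the order of the abelianisation.

Answer: 10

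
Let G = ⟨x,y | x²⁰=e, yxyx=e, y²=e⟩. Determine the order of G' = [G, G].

G' = [G, G] is generated by all commutators. The generator-pair commutators are: [x, y] = x².
The subgroup they normally generate is {e, x², x⁴, x⁶, x⁸, x¹⁰, x¹², x¹⁴, x¹⁶, x¹⁸}, of order 10.
Check: |G/G'| = 40/10 = 4 is the order of the abelianisation.

Answer: 10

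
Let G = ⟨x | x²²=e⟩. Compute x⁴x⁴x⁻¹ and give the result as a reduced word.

Multiply left to right, reducing at each step:
  (x⁴) · x⁴ = x⁸
  (x⁸) · x⁻¹ = x⁷

Answer: x⁷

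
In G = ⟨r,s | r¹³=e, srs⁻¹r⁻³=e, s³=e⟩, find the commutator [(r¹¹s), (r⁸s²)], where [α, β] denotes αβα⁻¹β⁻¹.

[(r¹¹s), (r⁸s²)] = (r¹¹s)·(r⁸s²)·(r¹¹s)⁻¹·(r⁸s²)⁻¹.
  (r¹¹s) · (r⁸s²) = r⁹
  (r⁹) · (r⁵s²) = rs²
  (rs²) · (r²s) = r⁶

Answer: r⁶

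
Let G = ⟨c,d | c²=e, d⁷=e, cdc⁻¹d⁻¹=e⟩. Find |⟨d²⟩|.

|⟨d²⟩| equals the order of d². Compute successive powers until reaching e:
  (d²)¹ = d², (d²)² = d⁴, (d²)³ = d⁶, (d²)⁴ = d, (d²)⁵ = d³, (d²)⁶ = d⁵, (d²)⁷ = e.
The smallest positive k with (d²)ᵏ = e is 7, so |⟨d²⟩| = 7.

Answer: 7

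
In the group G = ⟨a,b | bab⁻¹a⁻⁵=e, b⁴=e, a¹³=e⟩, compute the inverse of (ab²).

The order of (ab²) is 2 (smallest k with (ab²)ᵏ = e), so (ab²)⁻¹ = (ab²)¹ = ab².
Check: (ab²) · (ab²) → (ab²) · a = b²;   (b²) · b² = e, giving e as required.

Answer: ab²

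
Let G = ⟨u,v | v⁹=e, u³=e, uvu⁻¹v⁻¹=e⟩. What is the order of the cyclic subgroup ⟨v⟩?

|⟨v⟩| equals the order of v. Compute successive powers until reaching e:
  v¹ = v, v² = v², v³ = v³, v⁴ = v⁴, v⁵ = v⁵, v⁶ = v⁶, v⁷ = v⁷, v⁸ = v⁸, v⁹ = e.
The smallest positive k with vᵏ = e is 9, so |⟨v⟩| = 9.

Answer: 9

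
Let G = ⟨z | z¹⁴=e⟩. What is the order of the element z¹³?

Compute successive powers until reaching e:
  (z¹³)¹ = z¹³, (z¹³)² = z¹², (z¹³)³ = z¹¹, (z¹³)⁴ = z¹⁰, (z¹³)⁵ = z⁹, (z¹³)⁶ = z⁸, (z¹³)⁷ = z⁷, (z¹³)⁸ = z⁶, (z¹³)⁹ = z⁵, (z¹³)¹⁰ = z⁴, (z¹³)¹¹ = z³, (z¹³)¹² = z², (z¹³)¹³ = z, (z¹³)¹⁴ = e.
The smallest positive k with (z¹³)ᵏ = e is 14.

Answer: 14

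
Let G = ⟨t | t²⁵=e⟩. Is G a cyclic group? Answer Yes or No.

|G| = 25. The element t has order 25 (its powers give 25 distinct elements), so ⟨t⟩ = G and G is cyclic.

Answer: Yes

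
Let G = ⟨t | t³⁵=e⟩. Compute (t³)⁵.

Compute successive powers of (t³), reducing at each step:
  (t³)²: (t³) · t³ = t⁶
  (t³)³: (t⁶) · t³ = t⁹
  (t³)⁴: (t⁹) · t³ = t¹²
  (t³)⁵: (t¹²) · t³ = t¹⁵

Answer: t¹⁵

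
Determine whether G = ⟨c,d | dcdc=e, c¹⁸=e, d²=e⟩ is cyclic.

Every cyclic group is abelian. But c·d = cd while d·c = c¹⁷d, so c·d ≠ d·c and G is not abelian. Hence G is not cyclic.

Answer: No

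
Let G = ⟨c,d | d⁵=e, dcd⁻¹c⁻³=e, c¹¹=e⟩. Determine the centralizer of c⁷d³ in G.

⟨c⁷d³⟩ ⊆ C_G(c⁷d³) since powers of c⁷d³ commute with c⁷d³; so |C_G(c⁷d³)| ≥ |⟨c⁷d³⟩| = 5.
By orbit–stabilizer, |C_G(c⁷d³)| = |G| / |conj. class of c⁷d³| = 55 / 11 = 5.
The 5 elements commuting with c⁷d³ are {e, c³d², c⁹d, c⁷d³, c⁸d⁴}.

Answer: {e, c³d², c⁹d, c⁷d³, c⁸d⁴}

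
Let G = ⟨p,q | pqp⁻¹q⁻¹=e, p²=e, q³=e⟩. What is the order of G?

Enumerate words in the generators, reducing via the relations: the distinct elements are
  {e, p, q, pq, q², pq²}.
No further products give new elements, so |G| = 6.

Answer: 6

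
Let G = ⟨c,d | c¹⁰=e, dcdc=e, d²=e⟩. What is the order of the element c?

Compute successive powers until reaching e:
  c¹ = c, c² = c², c³ = c³, c⁴ = c⁴, c⁵ = c⁵, c⁶ = c⁶, c⁷ = c⁷, c⁸ = c⁸, c⁹ = c⁹, c¹⁰ = e.
The smallest positive k with cᵏ = e is 10.

Answer: 10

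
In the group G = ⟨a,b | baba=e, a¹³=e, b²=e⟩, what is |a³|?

Compute successive powers until reaching e:
  (a³)¹ = a³, (a³)² = a⁶, (a³)³ = a⁹, (a³)⁴ = a¹², (a³)⁵ = a², (a³)⁶ = a⁵, (a³)⁷ = a⁸, (a³)⁸ = a¹¹, (a³)⁹ = a, (a³)¹⁰ = a⁴, (a³)¹¹ = a⁷, (a³)¹² = a¹⁰, (a³)¹³ = e.
The smallest positive k with (a³)ᵏ = e is 13.

Answer: 13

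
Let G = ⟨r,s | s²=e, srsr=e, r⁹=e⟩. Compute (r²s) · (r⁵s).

Compute (r²s) · (r⁵s) by multiplying left to right and reducing via the relations at each step:
  (r²s) · r⁵ = r⁶s
  (r⁶s) · s = r⁶

Answer: r⁶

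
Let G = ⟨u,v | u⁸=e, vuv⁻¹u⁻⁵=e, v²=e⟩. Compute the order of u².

Compute successive powers until reaching e:
  (u²)¹ = u², (u²)² = u⁴, (u²)³ = u⁶, (u²)⁴ = e.
The smallest positive k with (u²)ᵏ = e is 4.

Answer: 4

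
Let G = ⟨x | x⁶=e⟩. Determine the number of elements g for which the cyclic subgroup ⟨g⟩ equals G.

G is cyclic of order 6. An element generates G iff its order is 6, and a cyclic group of order 6 has exactly φ(6) = 2 such elements.

Answer: 2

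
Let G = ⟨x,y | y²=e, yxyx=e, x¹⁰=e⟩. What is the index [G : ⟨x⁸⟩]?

First find ord(x⁸) by computing successive powers:
  (x⁸)¹ = x⁸, (x⁸)² = x⁶, (x⁸)³ = x⁴, (x⁸)⁴ = x², (x⁸)⁵ = e.
So |⟨x⁸⟩| = ord(x⁸) = 5. With |G| = 20, by Lagrange [G : ⟨x⁸⟩] = 20/5 = 4.

Answer: 4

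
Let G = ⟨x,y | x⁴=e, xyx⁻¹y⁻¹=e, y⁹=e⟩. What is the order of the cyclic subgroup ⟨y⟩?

|⟨y⟩| equals the order of y. Compute successive powers until reaching e:
  y¹ = y, y² = y², y³ = y³, y⁴ = y⁴, y⁵ = y⁵, y⁶ = y⁶, y⁷ = y⁷, y⁸ = y⁸, y⁹ = e.
The smallest positive k with yᵏ = e is 9, so |⟨y⟩| = 9.

Answer: 9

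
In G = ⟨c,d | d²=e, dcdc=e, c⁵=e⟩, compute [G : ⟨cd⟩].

First find ord(cd) by computing successive powers:
  (cd)¹ = cd, (cd)² = e.
So |⟨cd⟩| = ord(cd) = 2. With |G| = 10, by Lagrange [G : ⟨cd⟩] = 10/2 = 5.

Answer: 5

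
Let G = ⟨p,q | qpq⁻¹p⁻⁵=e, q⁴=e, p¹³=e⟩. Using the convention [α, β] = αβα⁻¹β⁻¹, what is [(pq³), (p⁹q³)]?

[(pq³), (p⁹q³)] = (pq³)·(p⁹q³)·(pq³)⁻¹·(p⁹q³)⁻¹.
  (pq³) · (p⁹q³) = p⁸q²
  (p⁸q²) · (p⁸q) = q³
  (q³) · (p⁷q) = p⁴

Answer: p⁴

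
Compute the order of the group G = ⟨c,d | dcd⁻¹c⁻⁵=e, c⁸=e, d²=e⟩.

Enumerate words in the generators, reducing via the relations: the distinct elements are
  {c, d, e, cd, c², c³, c⁴, c⁵, c⁶, c⁷, c²d, c³d, c⁴d, c⁵d, c⁶d, c⁷d}.
No further products give new elements, so |G| = 16.

Answer: 16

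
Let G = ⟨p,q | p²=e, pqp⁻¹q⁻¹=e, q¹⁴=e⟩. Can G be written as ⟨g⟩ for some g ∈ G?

|G| = 28, but the maximum element order in G is 14 < 28. No single element generates all of G, so G is not cyclic.

Answer: No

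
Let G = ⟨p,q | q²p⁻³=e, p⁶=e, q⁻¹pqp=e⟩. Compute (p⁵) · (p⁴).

Compute (p⁵) · (p⁴) by multiplying left to right and reducing via the relations at each step:
  (p⁵) · p⁴ = p³

Answer: p³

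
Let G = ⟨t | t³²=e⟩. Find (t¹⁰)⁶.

Compute successive powers of (t¹⁰), reducing at each step:
  (t¹⁰)²: (t¹⁰) · t¹⁰ = t²⁰
  (t¹⁰)³: (t²⁰) · t¹⁰ = t³⁰
  (t¹⁰)⁴: (t³⁰) · t¹⁰ = t⁸
  (t¹⁰)⁵: (t⁸) · t¹⁰ = t¹⁸
  (t¹⁰)⁶: (t¹⁸) · t¹⁰ = t²⁸

Answer: t²⁸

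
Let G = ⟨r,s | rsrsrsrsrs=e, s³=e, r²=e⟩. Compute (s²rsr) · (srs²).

Compute (s²rsr) · (srs²) by multiplying left to right and reducing via the relations at each step:
  (s²rsr) · s = s²rsrs
  (s²rsrs) · r = srs²rs²
  (srs²rs²) · s² = srs²rs

Answer: srs²rs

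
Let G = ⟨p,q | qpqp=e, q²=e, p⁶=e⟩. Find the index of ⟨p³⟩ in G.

First find ord(p³) by computing successive powers:
  (p³)¹ = p³, (p³)² = e.
So |⟨p³⟩| = ord(p³) = 2. With |G| = 12, by Lagrange [G : ⟨p³⟩] = 12/2 = 6.

Answer: 6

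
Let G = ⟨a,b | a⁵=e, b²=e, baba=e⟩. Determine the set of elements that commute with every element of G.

An element z ∈ Z(G) iff z commutes with every generator.
For example e is central: e·a = a = a·e; e·b = b = b·e.
Whereas a ∉ Z(G) since a·b = ab ≠ a⁴b = b·a.
Checking each of the 10 elements this way gives Z(G) = {e}, of order 1.

Answer: {e}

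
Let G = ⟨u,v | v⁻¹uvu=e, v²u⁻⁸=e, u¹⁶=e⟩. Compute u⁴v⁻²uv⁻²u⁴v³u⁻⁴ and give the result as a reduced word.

Multiply left to right, reducing at each step:
  (u⁴) · v⁻² = u¹²
  (u¹²) · u = u¹³
  (u¹³) · v⁻² = u⁵
  (u⁵) · u⁴ = u⁹
  (u⁹) · v³ = uv
  (uv) · u⁻⁴ = u⁵v

Answer: u⁵v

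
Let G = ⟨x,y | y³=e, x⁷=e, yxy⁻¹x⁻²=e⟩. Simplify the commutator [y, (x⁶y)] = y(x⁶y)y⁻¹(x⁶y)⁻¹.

[y, (x⁶y)] = y·(x⁶y)·y⁻¹·(x⁶y)⁻¹.
  y · (x⁶y) = x⁵y²
  (x⁵y²) · (y²) = x⁵y
  (x⁵y) · (x⁴y²) = x⁶

Answer: x⁶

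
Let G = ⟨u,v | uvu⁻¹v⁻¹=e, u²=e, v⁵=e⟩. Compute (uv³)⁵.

Compute successive powers of (uv³), reducing at each step:
  (uv³)²: (uv³) · u = v³;   (v³) · v³ = v
  (uv³)³: v · u = uv;   (uv) · v³ = uv⁴
  (uv³)⁴: (uv⁴) · u = v⁴;   (v⁴) · v³ = v²
  (uv³)⁵: (v²) · u = uv²;   (uv²) · v³ = u

Answer: u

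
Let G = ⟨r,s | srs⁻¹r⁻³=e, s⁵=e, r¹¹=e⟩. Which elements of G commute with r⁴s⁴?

⟨r⁴s⁴⟩ ⊆ C_G(r⁴s⁴) since powers of r⁴s⁴ commute with r⁴s⁴; so |C_G(r⁴s⁴)| ≥ |⟨r⁴s⁴⟩| = 5.
By orbit–stabilizer, |C_G(r⁴s⁴)| = |G| / |conj. class of r⁴s⁴| = 55 / 11 = 5.
The 5 elements commuting with r⁴s⁴ are {e, r⁴s⁴, r⁷s², r¹⁰s, r⁹s³}.

Answer: {e, r⁴s⁴, r⁷s², r¹⁰s, r⁹s³}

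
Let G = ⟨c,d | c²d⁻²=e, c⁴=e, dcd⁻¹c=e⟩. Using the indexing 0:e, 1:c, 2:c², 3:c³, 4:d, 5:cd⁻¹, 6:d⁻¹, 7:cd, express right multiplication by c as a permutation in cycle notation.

(0 1 2 3)(4 5 6 7)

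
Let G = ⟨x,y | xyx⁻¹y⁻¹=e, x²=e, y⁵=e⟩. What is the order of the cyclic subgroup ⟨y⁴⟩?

|⟨y⁴⟩| equals the order of y⁴. Compute successive powers until reaching e:
  (y⁴)¹ = y⁴, (y⁴)² = y³, (y⁴)³ = y², (y⁴)⁴ = y, (y⁴)⁵ = e.
The smallest positive k with (y⁴)ᵏ = e is 5, so |⟨y⁴⟩| = 5.

Answer: 5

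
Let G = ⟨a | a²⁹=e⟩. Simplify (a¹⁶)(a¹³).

Compute (a¹⁶) · (a¹³) by multiplying left to right and reducing via the relations at each step:
  (a¹⁶) · a¹³ = e

Answer: e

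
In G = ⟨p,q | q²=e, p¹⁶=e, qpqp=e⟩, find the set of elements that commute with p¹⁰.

⟨p¹⁰⟩ ⊆ C_G(p¹⁰) since powers of p¹⁰ commute with p¹⁰; so |C_G(p¹⁰)| ≥ |⟨p¹⁰⟩| = 8.
By orbit–stabilizer, |C_G(p¹⁰)| = |G| / |conj. class of p¹⁰| = 32 / 2 = 16.
The 16 elements commuting with p¹⁰ are {e, p, p², p³, p⁴, p⁵, p⁶, p⁷, p⁸, p⁹, p¹⁰, p¹¹, p¹², p¹³, p¹⁴, p¹⁵}.

Answer: {e, p, p², p³, p⁴, p⁵, p⁶, p⁷, p⁸, p⁹, p¹⁰, p¹¹, p¹², p¹³, p¹⁴, p¹⁵}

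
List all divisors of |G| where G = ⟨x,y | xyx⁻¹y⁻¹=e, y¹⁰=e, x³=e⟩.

|G| = 30 = 2 · 3 · 5. By Lagrange's theorem the order of any subgroup divides 30; the divisors of 30 are 1, 2, 3, 5, 6, 10, 15, 30.

Answer: 1, 2, 3, 5, 6, 10, 15, 30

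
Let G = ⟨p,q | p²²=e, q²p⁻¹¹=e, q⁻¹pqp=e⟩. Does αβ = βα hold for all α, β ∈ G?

p·q = pq but q·p = p¹⁰q⁻¹, so p·q ≠ q·p and G is not abelian.

Answer: No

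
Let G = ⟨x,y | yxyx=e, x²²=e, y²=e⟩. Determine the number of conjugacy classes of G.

The conjugacy classes (representative and size) are:
  [e] (size 1), [x] (size 2), [x²] (size 2), [x¹⁹] (size 2), [x⁴] (size 2), [x⁵] (size 2), [x⁶] (size 2), [x⁷] (size 2), [x⁸] (size 2), [x¹³] (size 2), [x¹⁰] (size 2), [x¹¹] (size 1), [x⁶y] (size 11), [xy] (size 11).
Class equation: 1 + 2 + 2 + 2 + 2 + 2 + 2 + 2 + 2 + 2 + 2 + 1 + 11 + 11 = 44 = |G|. So G has 14 conjugacy classes.

Answer: 14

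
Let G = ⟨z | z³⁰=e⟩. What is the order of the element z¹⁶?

Compute successive powers until reaching e:
  (z¹⁶)¹ = z¹⁶, (z¹⁶)² = z², (z¹⁶)³ = z¹⁸, (z¹⁶)⁴ = z⁴, (z¹⁶)⁵ = z²⁰, (z¹⁶)⁶ = z⁶, (z¹⁶)⁷ = z²², (z¹⁶)⁸ = z⁸, (z¹⁶)⁹ = z²⁴, (z¹⁶)¹⁰ = z¹⁰, (z¹⁶)¹¹ = z²⁶, (z¹⁶)¹² = z¹², (z¹⁶)¹³ = z²⁸, (z¹⁶)¹⁴ = z¹⁴, (z¹⁶)¹⁵ = e.
The smallest positive k with (z¹⁶)ᵏ = e is 15.

Answer: 15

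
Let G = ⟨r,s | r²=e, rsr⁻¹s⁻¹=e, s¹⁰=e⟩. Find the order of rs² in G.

Compute successive powers until reaching e:
  (rs²)¹ = rs², (rs²)² = s⁴, (rs²)³ = rs⁶, (rs²)⁴ = s⁸, (rs²)⁵ = r, (rs²)⁶ = s², (rs²)⁷ = rs⁴, (rs²)⁸ = s⁶, (rs²)⁹ = rs⁸, (rs²)¹⁰ = e.
The smallest positive k with (rs²)ᵏ = e is 10.

Answer: 10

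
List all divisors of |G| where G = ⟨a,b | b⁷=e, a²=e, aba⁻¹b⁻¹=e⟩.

|G| = 14 = 2 · 7. By Lagrange's theorem the order of any subgroup divides 14; the divisors of 14 are 1, 2, 7, 14.

Answer: 1, 2, 7, 14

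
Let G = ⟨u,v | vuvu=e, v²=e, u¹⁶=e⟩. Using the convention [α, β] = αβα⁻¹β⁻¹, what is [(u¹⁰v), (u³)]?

[(u¹⁰v), (u³)] = (u¹⁰v)·(u³)·(u¹⁰v)⁻¹·(u³)⁻¹.
  (u¹⁰v) · (u³) = u⁷v
  (u⁷v) · (u¹⁰v) = u¹³
  (u¹³) · (u¹³) = u¹⁰

Answer: u¹⁰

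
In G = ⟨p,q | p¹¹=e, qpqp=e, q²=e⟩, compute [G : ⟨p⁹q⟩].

First find ord(p⁹q) by computing successive powers:
  (p⁹q)¹ = p⁹q, (p⁹q)² = e.
So |⟨p⁹q⟩| = ord(p⁹q) = 2. With |G| = 22, by Lagrange [G : ⟨p⁹q⟩] = 22/2 = 11.

Answer: 11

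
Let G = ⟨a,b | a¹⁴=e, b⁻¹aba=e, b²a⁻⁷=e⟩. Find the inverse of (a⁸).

The order of (a⁸) is 7 (smallest k with (a⁸)ᵏ = e), so (a⁸)⁻¹ = (a⁸)⁶ = a⁶.
Check: (a⁸) · (a⁶) → (a⁸) · a⁶ = e, giving e as required.

Answer: a⁶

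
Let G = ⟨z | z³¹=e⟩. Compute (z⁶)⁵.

Compute successive powers of (z⁶), reducing at each step:
  (z⁶)²: (z⁶) · z⁶ = z¹²
  (z⁶)³: (z¹²) · z⁶ = z¹⁸
  (z⁶)⁴: (z¹⁸) · z⁶ = z²⁴
  (z⁶)⁵: (z²⁴) · z⁶ = z³⁰

Answer: z³⁰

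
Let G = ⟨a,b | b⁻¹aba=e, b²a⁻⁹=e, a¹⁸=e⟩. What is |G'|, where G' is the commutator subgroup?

G' = [G, G] is generated by all commutators. The generator-pair commutators are: [a, b] = a².
The subgroup they normally generate is {e, a², a⁴, a⁶, a⁸, a¹⁰, a¹², a¹⁴, a¹⁶}, of order 9.
Check: |G/G'| = 36/9 = 4 is the order of the abelianisation.

Answer: 9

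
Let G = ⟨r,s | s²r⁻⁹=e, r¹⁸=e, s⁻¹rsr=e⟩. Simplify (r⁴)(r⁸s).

Compute (r⁴) · (r⁸s) by multiplying left to right and reducing via the relations at each step:
  (r⁴) · r⁸ = r¹²
  (r¹²) · s = r³s⁻¹

Answer: r³s⁻¹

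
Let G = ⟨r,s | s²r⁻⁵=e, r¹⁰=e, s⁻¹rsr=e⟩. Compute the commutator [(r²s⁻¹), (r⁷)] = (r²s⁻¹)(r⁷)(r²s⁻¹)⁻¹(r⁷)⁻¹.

[(r²s⁻¹), (r⁷)] = (r²s⁻¹)·(r⁷)·(r²s⁻¹)⁻¹·(r⁷)⁻¹.
  (r²s⁻¹) · (r⁷) = s
  s · (r²s) = r³
  (r³) · (r³) = r⁶

Answer: r⁶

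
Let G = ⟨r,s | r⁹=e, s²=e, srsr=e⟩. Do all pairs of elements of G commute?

r·s = rs but s·r = r⁸s, so r·s ≠ s·r and G is not abelian.

Answer: No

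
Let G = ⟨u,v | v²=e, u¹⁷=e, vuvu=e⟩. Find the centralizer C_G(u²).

⟨u²⟩ ⊆ C_G(u²) since powers of u² commute with u²; so |C_G(u²)| ≥ |⟨u²⟩| = 17.
By orbit–stabilizer, |C_G(u²)| = |G| / |conj. class of u²| = 34 / 2 = 17.
The 17 elements commuting with u² are {e, u, u², u³, u⁴, u⁵, u⁶, u⁷, u⁸, u⁹, u¹⁰, u¹¹, u¹², u¹³, u¹⁴, u¹⁵, u¹⁶}.

Answer: {e, u, u², u³, u⁴, u⁵, u⁶, u⁷, u⁸, u⁹, u¹⁰, u¹¹, u¹², u¹³, u¹⁴, u¹⁵, u¹⁶}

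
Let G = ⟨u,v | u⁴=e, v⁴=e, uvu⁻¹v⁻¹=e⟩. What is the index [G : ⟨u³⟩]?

First find ord(u³) by computing successive powers:
  (u³)¹ = u³, (u³)² = u², (u³)³ = u, (u³)⁴ = e.
So |⟨u³⟩| = ord(u³) = 4. With |G| = 16, by Lagrange [G : ⟨u³⟩] = 16/4 = 4.

Answer: 4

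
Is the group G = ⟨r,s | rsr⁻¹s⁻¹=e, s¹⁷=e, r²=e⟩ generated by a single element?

|G| = 34. The element rs has order 34 (its powers give 34 distinct elements), so ⟨rs⟩ = G and G is cyclic.

Answer: Yes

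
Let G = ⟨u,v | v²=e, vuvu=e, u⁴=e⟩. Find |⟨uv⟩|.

|⟨uv⟩| equals the order of uv. Compute successive powers until reaching e:
  (uv)¹ = uv, (uv)² = e.
The smallest positive k with (uv)ᵏ = e is 2, so |⟨uv⟩| = 2.

Answer: 2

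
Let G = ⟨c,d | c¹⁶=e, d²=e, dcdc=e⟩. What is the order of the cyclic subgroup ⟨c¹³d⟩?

|⟨c¹³d⟩| equals the order of c¹³d. Compute successive powers until reaching e:
  (c¹³d)¹ = c¹³d, (c¹³d)² = e.
The smallest positive k with (c¹³d)ᵏ = e is 2, so |⟨c¹³d⟩| = 2.

Answer: 2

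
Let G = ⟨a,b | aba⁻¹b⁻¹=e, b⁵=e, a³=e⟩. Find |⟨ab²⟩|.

|⟨ab²⟩| equals the order of ab². Compute successive powers until reaching e:
  (ab²)¹ = ab², (ab²)² = a²b⁴, (ab²)³ = b, (ab²)⁴ = ab³, (ab²)⁵ = a², (ab²)⁶ = b², (ab²)⁷ = ab⁴, (ab²)⁸ = a²b, (ab²)⁹ = b³, (ab²)¹⁰ = a, (ab²)¹¹ = a²b², (ab²)¹² = b⁴, (ab²)¹³ = ab, (ab²)¹⁴ = a²b³, (ab²)¹⁵ = e.
The smallest positive k with (ab²)ᵏ = e is 15, so |⟨ab²⟩| = 15.

Answer: 15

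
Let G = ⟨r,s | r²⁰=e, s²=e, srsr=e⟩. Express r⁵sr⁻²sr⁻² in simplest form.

Multiply left to right, reducing at each step:
  (r⁵) · s = r⁵s
  (r⁵s) · r⁻² = r⁷s
  (r⁷s) · s = r⁷
  (r⁷) · r⁻² = r⁵

Answer: r⁵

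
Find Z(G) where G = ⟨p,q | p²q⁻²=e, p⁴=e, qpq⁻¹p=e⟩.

An element z ∈ Z(G) iff z commutes with every generator.
For example p² is central: (p²)·p = p³ = p·(p²); (p²)·q = q⁻¹ = q·(p²).
Whereas p ∉ Z(G) since p·q = pq ≠ pq⁻¹ = q·p.
Checking each of the 8 elements this way gives Z(G) = {e, p²}, of order 2.

Answer: {e, p²}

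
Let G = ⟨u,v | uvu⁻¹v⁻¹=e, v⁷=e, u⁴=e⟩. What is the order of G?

Enumerate words in the generators, reducing via the relations: the distinct elements are
  {e, u, v, uv, u², u³, v², v³, v⁴, v⁵, v⁶, uv², uv³, uv⁴, uv⁵, uv⁶, u²v, u³v, u²v², u²v³, u²v⁴, u²v⁵, u²v⁶, u³v², u³v³, u³v⁴, u³v⁵, u³v⁶}.
No further products give new elements, so |G| = 28.

Answer: 28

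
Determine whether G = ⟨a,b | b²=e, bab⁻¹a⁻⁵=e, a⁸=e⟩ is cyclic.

Every cyclic group is abelian. But a·b = ab while b·a = a⁵b, so a·b ≠ b·a and G is not abelian. Hence G is not cyclic.

Answer: No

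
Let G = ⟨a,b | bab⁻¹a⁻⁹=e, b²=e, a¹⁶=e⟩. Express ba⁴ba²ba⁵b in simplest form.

Multiply left to right, reducing at each step:
  b · a⁴ = a⁴b
  (a⁴b) · b = a⁴
  (a⁴) · a² = a⁶
  (a⁶) · b = a⁶b
  (a⁶b) · a⁵ = a³b
  (a³b) · b = a³

Answer: a³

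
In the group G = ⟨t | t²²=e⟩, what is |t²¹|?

Compute successive powers until reaching e:
  (t²¹)¹ = t²¹, (t²¹)² = t²⁰, (t²¹)³ = t¹⁹, (t²¹)⁴ = t¹⁸, (t²¹)⁵ = t¹⁷, (t²¹)⁶ = t¹⁶, (t²¹)⁷ = t¹⁵, (t²¹)⁸ = t¹⁴, (t²¹)⁹ = t¹³, (t²¹)¹⁰ = t¹², (t²¹)¹¹ = t¹¹, (t²¹)¹² = t¹⁰, (t²¹)¹³ = t⁹, (t²¹)¹⁴ = t⁸, (t²¹)¹⁵ = t⁷, (t²¹)¹⁶ = t⁶, (t²¹)¹⁷ = t⁵, (t²¹)¹⁸ = t⁴, (t²¹)¹⁹ = t³, (t²¹)²⁰ = t², (t²¹)²¹ = t, (t²¹)²² = e.
The smallest positive k with (t²¹)ᵏ = e is 22.

Answer: 22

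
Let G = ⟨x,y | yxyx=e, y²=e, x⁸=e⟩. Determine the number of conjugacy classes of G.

The conjugacy classes (representative and size) are:
  [e] (size 1), [x] (size 2), [x⁶] (size 2), [x³] (size 2), [x⁴] (size 1), [y] (size 4), [x⁵y] (size 4).
Class equation: 1 + 2 + 2 + 2 + 1 + 4 + 4 = 16 = |G|. So G has 7 conjugacy classes.

Answer: 7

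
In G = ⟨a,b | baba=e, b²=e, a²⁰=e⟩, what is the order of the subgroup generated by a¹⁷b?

|⟨a¹⁷b⟩| equals the order of a¹⁷b. Compute successive powers until reaching e:
  (a¹⁷b)¹ = a¹⁷b, (a¹⁷b)² = e.
The smallest positive k with (a¹⁷b)ᵏ = e is 2, so |⟨a¹⁷b⟩| = 2.

Answer: 2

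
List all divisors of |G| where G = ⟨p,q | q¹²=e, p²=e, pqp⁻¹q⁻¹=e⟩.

|G| = 24 = 2³ · 3. By Lagrange's theorem the order of any subgroup divides 24; the divisors of 24 are 1, 2, 3, 4, 6, 8, 12, 24.

Answer: 1, 2, 3, 4, 6, 8, 12, 24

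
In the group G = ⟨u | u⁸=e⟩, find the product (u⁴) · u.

Compute (u⁴) · u by multiplying left to right and reducing via the relations at each step:
  (u⁴) · u = u⁵

Answer: u⁵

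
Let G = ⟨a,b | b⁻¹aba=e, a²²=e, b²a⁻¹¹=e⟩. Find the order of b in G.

Compute successive powers until reaching e:
  b¹ = b, b² = a¹¹, b³ = b⁻¹, b⁴ = e.
The smallest positive k with bᵏ = e is 4.

Answer: 4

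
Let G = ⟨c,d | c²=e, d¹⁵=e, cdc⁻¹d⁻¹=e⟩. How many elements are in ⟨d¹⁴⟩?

|⟨d¹⁴⟩| equals the order of d¹⁴. Compute successive powers until reaching e:
  (d¹⁴)¹ = d¹⁴, (d¹⁴)² = d¹³, (d¹⁴)³ = d¹², (d¹⁴)⁴ = d¹¹, (d¹⁴)⁵ = d¹⁰, (d¹⁴)⁶ = d⁹, (d¹⁴)⁷ = d⁸, (d¹⁴)⁸ = d⁷, (d¹⁴)⁹ = d⁶, (d¹⁴)¹⁰ = d⁵, (d¹⁴)¹¹ = d⁴, (d¹⁴)¹² = d³, (d¹⁴)¹³ = d², (d¹⁴)¹⁴ = d, (d¹⁴)¹⁵ = e.
The smallest positive k with (d¹⁴)ᵏ = e is 15, so |⟨d¹⁴⟩| = 15.

Answer: 15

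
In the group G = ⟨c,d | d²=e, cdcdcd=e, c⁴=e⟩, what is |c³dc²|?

Compute successive powers until reaching e:
  (c³dc²)¹ = c³dc², (c³dc²)² = c²dc, (c³dc²)³ = e.
The smallest positive k with (c³dc²)ᵏ = e is 3.

Answer: 3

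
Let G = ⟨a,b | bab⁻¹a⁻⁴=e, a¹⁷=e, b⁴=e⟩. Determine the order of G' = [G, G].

G' = [G, G] is generated by all commutators. The generator-pair commutators are: [a, b] = a¹⁴.
The subgroup they normally generate is {e, a, a², a³, a⁴, a⁵, a⁶, a⁷, a⁸, a⁹, a¹⁰, a¹¹, a¹², a¹³, a¹⁴, a¹⁵, a¹⁶}, of order 17.
Check: |G/G'| = 68/17 = 4 is the order of the abelianisation.

Answer: 17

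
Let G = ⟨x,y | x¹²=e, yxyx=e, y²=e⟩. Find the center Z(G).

An element z ∈ Z(G) iff z commutes with every generator.
For example x⁶ is central: (x⁶)·x = x⁷ = x·(x⁶); (x⁶)·y = x⁶y = y·(x⁶).
Whereas x ∉ Z(G) since x·y = xy ≠ x¹¹y = y·x.
Checking each of the 24 elements this way gives Z(G) = {e, x⁶}, of order 2.

Answer: {e, x⁶}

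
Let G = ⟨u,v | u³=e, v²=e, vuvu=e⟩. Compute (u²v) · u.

Compute (u²v) · u by multiplying left to right and reducing via the relations at each step:
  (u²v) · u = uv

Answer: uv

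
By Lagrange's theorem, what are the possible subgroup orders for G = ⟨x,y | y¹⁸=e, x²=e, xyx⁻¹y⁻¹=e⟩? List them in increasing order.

|G| = 36 = 2² · 3². By Lagrange's theorem the order of any subgroup divides 36; the divisors of 36 are 1, 2, 3, 4, 6, 9, 12, 18, 36.

Answer: 1, 2, 3, 4, 6, 9, 12, 18, 36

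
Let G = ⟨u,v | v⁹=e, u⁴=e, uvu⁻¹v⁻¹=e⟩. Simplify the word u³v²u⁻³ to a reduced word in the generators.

Multiply left to right, reducing at each step:
  (u³) · v² = u³v²
  (u³v²) · u⁻³ = v²

Answer: v²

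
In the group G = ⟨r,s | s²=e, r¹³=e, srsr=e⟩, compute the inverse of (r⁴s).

The order of (r⁴s) is 2 (smallest k with (r⁴s)ᵏ = e), so (r⁴s)⁻¹ = (r⁴s)¹ = r⁴s.
Check: (r⁴s) · (r⁴s) → (r⁴s) · r⁴ = s;   s · s = e, giving e as required.

Answer: r⁴s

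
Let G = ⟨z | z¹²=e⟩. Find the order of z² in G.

Compute successive powers until reaching e:
  (z²)¹ = z², (z²)² = z⁴, (z²)³ = z⁶, (z²)⁴ = z⁸, (z²)⁵ = z¹⁰, (z²)⁶ = e.
The smallest positive k with (z²)ᵏ = e is 6.

Answer: 6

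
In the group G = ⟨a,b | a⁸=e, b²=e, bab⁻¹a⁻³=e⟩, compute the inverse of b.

The order of b is 2 (smallest k with bᵏ = e), so b⁻¹ = b¹ = b.
Check: b · b → b · b = e, giving e as required.

Answer: b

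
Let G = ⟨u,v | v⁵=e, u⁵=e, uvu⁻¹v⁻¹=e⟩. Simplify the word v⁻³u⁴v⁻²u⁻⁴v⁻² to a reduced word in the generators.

Multiply left to right, reducing at each step:
  (v²) · u⁴ = u⁴v²
  (u⁴v²) · v⁻² = u⁴
  (u⁴) · u⁻⁴ = e
  e · v⁻² = v³

Answer: v³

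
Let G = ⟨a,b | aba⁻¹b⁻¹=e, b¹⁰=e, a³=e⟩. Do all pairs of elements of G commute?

Each pair of generators commutes: a·b = ab = b·a. Since the generators pairwise commute, every element of G commutes with every other, so G is abelian.

Answer: Yes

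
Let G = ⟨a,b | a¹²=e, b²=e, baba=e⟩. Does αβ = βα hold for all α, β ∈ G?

a·b = ab but b·a = a¹¹b, so a·b ≠ b·a and G is not abelian.

Answer: No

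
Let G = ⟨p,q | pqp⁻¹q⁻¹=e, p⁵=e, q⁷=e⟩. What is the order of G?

Enumerate words in the generators, reducing via the relations: the distinct elements are
  {e, p, q, pq, p², p³, p⁴, q², q³, q⁴, q⁵, q⁶, pq², pq³, pq⁴, pq⁵, pq⁶, p²q, p³q, p⁴q, p²q², p²q³, p²q⁴, p²q⁵, p²q⁶, p³q², p³q³, p³q⁴, p³q⁵, p³q⁶, p⁴q², p⁴q³, p⁴q⁴, p⁴q⁵, p⁴q⁶}.
No further products give new elements, so |G| = 35.

Answer: 35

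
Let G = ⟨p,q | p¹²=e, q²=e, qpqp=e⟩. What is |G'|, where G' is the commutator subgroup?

G' = [G, G] is generated by all commutators. The generator-pair commutators are: [p, q] = p².
The subgroup they normally generate is {e, p², p⁴, p⁶, p⁸, p¹⁰}, of order 6.
Check: |G/G'| = 24/6 = 4 is the order of the abelianisation.

Answer: 6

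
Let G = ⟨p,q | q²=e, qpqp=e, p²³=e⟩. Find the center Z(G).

An element z ∈ Z(G) iff z commutes with every generator.
For example e is central: e·p = p = p·e; e·q = q = q·e.
Whereas p ∉ Z(G) since p·q = pq ≠ p²²q = q·p.
Checking each of the 46 elements this way gives Z(G) = {e}, of order 1.

Answer: {e}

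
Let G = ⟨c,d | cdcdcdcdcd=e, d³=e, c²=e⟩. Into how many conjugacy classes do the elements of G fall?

The conjugacy classes (representative and size) are:
  [e] (size 1), [cdcd²cdcd²c] (size 15), [dcdcd²c] (size 20), [cd²cd²c] (size 12), [d²cdcd²] (size 12).
Class equation: 1 + 15 + 20 + 12 + 12 = 60 = |G|. So G has 5 conjugacy classes.

Answer: 5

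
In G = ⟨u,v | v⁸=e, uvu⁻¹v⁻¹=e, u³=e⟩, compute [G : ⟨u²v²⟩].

First find ord(u²v²) by computing successive powers:
  (u²v²)¹ = u²v², (u²v²)² = uv⁴, (u²v²)³ = v⁶, (u²v²)⁴ = u², (u²v²)⁵ = uv², (u²v²)⁶ = v⁴, (u²v²)⁷ = u²v⁶, (u²v²)⁸ = u, (u²v²)⁹ = v², (u²v²)¹⁰ = u²v⁴, (u²v²)¹¹ = uv⁶, (u²v²)¹² = e.
So |⟨u²v²⟩| = ord(u²v²) = 12. With |G| = 24, by Lagrange [G : ⟨u²v²⟩] = 24/12 = 2.

Answer: 2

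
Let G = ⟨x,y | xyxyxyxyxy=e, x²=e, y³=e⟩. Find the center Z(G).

An element z ∈ Z(G) iff z commutes with every generator.
For example e is central: e·x = x = x·e; e·y = y = y·e.
Whereas x ∉ Z(G) since x·y = xy ≠ yx = y·x.
Checking each of the 60 elements this way gives Z(G) = {e}, of order 1.

Answer: {e}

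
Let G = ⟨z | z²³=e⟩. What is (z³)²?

Compute successive powers of (z³), reducing at each step:
  (z³)²: (z³) · z³ = z⁶

Answer: z⁶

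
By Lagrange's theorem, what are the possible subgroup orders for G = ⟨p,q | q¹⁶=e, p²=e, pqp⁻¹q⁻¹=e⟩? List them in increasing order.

|G| = 32 = 2⁵. By Lagrange's theorem the order of any subgroup divides 32; the divisors of 32 are 1, 2, 4, 8, 16, 32.

Answer: 1, 2, 4, 8, 16, 32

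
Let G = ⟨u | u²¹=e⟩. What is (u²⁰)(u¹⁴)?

Compute (u²⁰) · (u¹⁴) by multiplying left to right and reducing via the relations at each step:
  (u²⁰) · u¹⁴ = u¹³

Answer: u¹³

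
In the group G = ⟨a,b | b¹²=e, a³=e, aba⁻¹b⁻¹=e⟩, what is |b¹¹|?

Compute successive powers until reaching e:
  (b¹¹)¹ = b¹¹, (b¹¹)² = b¹⁰, (b¹¹)³ = b⁹, (b¹¹)⁴ = b⁸, (b¹¹)⁵ = b⁷, (b¹¹)⁶ = b⁶, (b¹¹)⁷ = b⁵, (b¹¹)⁸ = b⁴, (b¹¹)⁹ = b³, (b¹¹)¹⁰ = b², (b¹¹)¹¹ = b, (b¹¹)¹² = e.
The smallest positive k with (b¹¹)ᵏ = e is 12.

Answer: 12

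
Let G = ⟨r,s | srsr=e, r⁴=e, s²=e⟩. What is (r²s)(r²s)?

Compute (r²s) · (r²s) by multiplying left to right and reducing via the relations at each step:
  (r²s) · r² = s
  s · s = e

Answer: e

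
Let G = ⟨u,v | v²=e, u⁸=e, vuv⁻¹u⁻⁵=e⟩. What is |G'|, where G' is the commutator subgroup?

G' = [G, G] is generated by all commutators. The generator-pair commutators are: [u, v] = u⁴.
The subgroup they normally generate is {e, u⁴}, of order 2.
Check: |G/G'| = 16/2 = 8 is the order of the abelianisation.

Answer: 2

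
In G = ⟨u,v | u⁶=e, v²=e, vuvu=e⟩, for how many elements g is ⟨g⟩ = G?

⟨g⟩ = G would require ord(g) = |G| = 12, but the maximum element order in G is 6 < 12. So G is not cyclic and no single element generates it: the count is 0.

Answer: 0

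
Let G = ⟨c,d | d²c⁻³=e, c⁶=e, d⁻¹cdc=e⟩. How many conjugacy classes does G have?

The conjugacy classes (representative and size) are:
  [e] (size 1), [c] (size 2), [c²] (size 2), [c³] (size 1), [cd⁻¹] (size 3), [c²d⁻¹] (size 3).
Class equation: 1 + 2 + 2 + 1 + 3 + 3 = 12 = |G|. So G has 6 conjugacy classes.

Answer: 6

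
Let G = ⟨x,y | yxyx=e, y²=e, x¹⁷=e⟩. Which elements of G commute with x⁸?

⟨x⁸⟩ ⊆ C_G(x⁸) since powers of x⁸ commute with x⁸; so |C_G(x⁸)| ≥ |⟨x⁸⟩| = 17.
By orbit–stabilizer, |C_G(x⁸)| = |G| / |conj. class of x⁸| = 34 / 2 = 17.
The 17 elements commuting with x⁸ are {e, x, x², x³, x⁴, x⁵, x⁶, x⁷, x⁸, x⁹, x¹⁰, x¹¹, x¹², x¹³, x¹⁴, x¹⁵, x¹⁶}.

Answer: {e, x, x², x³, x⁴, x⁵, x⁶, x⁷, x⁸, x⁹, x¹⁰, x¹¹, x¹², x¹³, x¹⁴, x¹⁵, x¹⁶}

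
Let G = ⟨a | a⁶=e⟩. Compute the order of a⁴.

Compute successive powers until reaching e:
  (a⁴)¹ = a⁴, (a⁴)² = a², (a⁴)³ = e.
The smallest positive k with (a⁴)ᵏ = e is 3.

Answer: 3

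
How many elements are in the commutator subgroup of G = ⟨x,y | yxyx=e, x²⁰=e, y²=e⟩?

G' = [G, G] is generated by all commutators. The generator-pair commutators are: [x, y] = x².
The subgroup they normally generate is {e, x², x⁴, x⁶, x⁸, x¹⁰, x¹², x¹⁴, x¹⁶, x¹⁸}, of order 10.
Check: |G/G'| = 40/10 = 4 is the order of the abelianisation.

Answer: 10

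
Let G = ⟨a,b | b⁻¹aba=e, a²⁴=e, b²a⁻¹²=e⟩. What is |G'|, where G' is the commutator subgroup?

G' = [G, G] is generated by all commutators. The generator-pair commutators are: [a, b] = a².
The subgroup they normally generate is {e, a², a⁴, a⁶, a⁸, a¹⁰, a¹², a¹⁴, a¹⁶, a¹⁸, a²⁰, a²²}, of order 12.
Check: |G/G'| = 48/12 = 4 is the order of the abelianisation.

Answer: 12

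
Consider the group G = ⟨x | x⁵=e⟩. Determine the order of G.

G is generated by a single element, so G is cyclic. The relator gives x⁵ = e and no smaller power is forced to be e, so the 5 powers {e, x, x², x³, x⁴} are distinct. Hence |G| = 5.

Answer: 5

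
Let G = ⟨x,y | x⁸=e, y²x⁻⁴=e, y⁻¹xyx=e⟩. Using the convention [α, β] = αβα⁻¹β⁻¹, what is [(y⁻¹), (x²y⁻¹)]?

[(y⁻¹), (x²y⁻¹)] = (y⁻¹)·(x²y⁻¹)·(y⁻¹)⁻¹·(x²y⁻¹)⁻¹.
  (y⁻¹) · (x²y⁻¹) = x²
  (x²) · y = x²y
  (x²y) · (x²y) = x⁴

Answer: x⁴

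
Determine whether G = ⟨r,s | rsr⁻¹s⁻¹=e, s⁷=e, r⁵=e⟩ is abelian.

Each pair of generators commutes: r·s = rs = s·r. Since the generators pairwise commute, every element of G commutes with every other, so G is abelian.

Answer: Yes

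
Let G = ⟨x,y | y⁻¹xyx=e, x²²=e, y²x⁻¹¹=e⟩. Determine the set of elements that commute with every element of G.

An element z ∈ Z(G) iff z commutes with every generator.
For example x¹¹ is central: (x¹¹)·x = x¹² = x·(x¹¹); (x¹¹)·y = y⁻¹ = y·(x¹¹).
Whereas x ∉ Z(G) since x·y = xy ≠ x¹⁰y⁻¹ = y·x.
Checking each of the 44 elements this way gives Z(G) = {e, x¹¹}, of order 2.

Answer: {e, x¹¹}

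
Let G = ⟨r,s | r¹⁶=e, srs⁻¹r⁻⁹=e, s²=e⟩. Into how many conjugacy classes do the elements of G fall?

The conjugacy classes (representative and size) are:
  [e] (size 1), [r⁹] (size 2), [r²] (size 1), [r³] (size 2), [r⁴] (size 1), [r¹³] (size 2), [r⁶] (size 1), [r¹⁵] (size 2), [r⁸] (size 1), [r¹⁰] (size 1), [r¹²] (size 1), [r¹⁴] (size 1), [s] (size 2), [rs] (size 2), [r²s] (size 2), [r¹¹s] (size 2), [r⁴s] (size 2), [r¹³s] (size 2), [r¹⁴s] (size 2), [r¹⁵s] (size 2).
Class equation: 1 + 2 + 1 + 2 + 1 + 2 + 1 + 2 + 1 + 1 + 1 + 1 + 2 + 2 + 2 + 2 + 2 + 2 + 2 + 2 = 32 = |G|. So G has 20 conjugacy classes.

Answer: 20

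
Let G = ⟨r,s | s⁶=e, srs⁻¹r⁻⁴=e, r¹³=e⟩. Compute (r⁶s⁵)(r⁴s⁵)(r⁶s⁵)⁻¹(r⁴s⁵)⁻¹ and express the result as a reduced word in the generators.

[(r⁶s⁵), (r⁴s⁵)] = (r⁶s⁵)·(r⁴s⁵)·(r⁶s⁵)⁻¹·(r⁴s⁵)⁻¹.
  (r⁶s⁵) · (r⁴s⁵) = r⁷s⁴
  (r⁷s⁴) · (r²s) = r¹²s⁵
  (r¹²s⁵) · (r¹⁰s) = r⁸

Answer: r⁸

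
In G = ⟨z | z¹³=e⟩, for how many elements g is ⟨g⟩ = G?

G is cyclic of order 13. An element generates G iff its order is 13, and a cyclic group of order 13 has exactly φ(13) = 12 such elements.

Answer: 12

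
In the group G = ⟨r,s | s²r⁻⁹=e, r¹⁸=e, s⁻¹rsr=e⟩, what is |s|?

Compute successive powers until reaching e:
  s¹ = s, s² = r⁹, s³ = s⁻¹, s⁴ = e.
The smallest positive k with sᵏ = e is 4.

Answer: 4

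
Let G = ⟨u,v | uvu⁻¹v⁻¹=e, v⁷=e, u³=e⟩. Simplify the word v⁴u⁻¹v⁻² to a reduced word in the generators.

Multiply left to right, reducing at each step:
  (v⁴) · u⁻¹ = u²v⁴
  (u²v⁴) · v⁻² = u²v²

Answer: u²v²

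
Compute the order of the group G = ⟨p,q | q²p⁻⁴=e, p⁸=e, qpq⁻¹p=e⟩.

Enumerate words in the generators, reducing via the relations: the distinct elements are
  {e, p, q, pq, p², p³, p⁴, p⁵, p⁶, p⁷, p²q, p³q, q⁻¹, pq⁻¹, p²q⁻¹, p³q⁻¹}.
No further products give new elements, so |G| = 16.

Answer: 16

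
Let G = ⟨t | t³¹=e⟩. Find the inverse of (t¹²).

The order of (t¹²) is 31 (smallest k with (t¹²)ᵏ = e), so (t¹²)⁻¹ = (t¹²)³⁰ = t¹⁹.
Check: (t¹²) · (t¹⁹) → (t¹²) · t¹⁹ = e, giving e as required.

Answer: t¹⁹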